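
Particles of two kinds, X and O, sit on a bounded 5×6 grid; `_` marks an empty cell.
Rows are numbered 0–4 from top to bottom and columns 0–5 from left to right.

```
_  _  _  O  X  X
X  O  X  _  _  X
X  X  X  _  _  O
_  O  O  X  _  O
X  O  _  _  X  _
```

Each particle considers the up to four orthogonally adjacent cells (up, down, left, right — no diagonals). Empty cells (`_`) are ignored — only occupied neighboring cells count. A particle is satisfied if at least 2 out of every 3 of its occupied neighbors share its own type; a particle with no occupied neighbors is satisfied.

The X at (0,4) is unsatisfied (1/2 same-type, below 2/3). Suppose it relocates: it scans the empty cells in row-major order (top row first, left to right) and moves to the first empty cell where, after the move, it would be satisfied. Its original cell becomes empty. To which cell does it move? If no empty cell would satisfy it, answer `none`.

(0,0)

Vacating (0,4). Empty cells in order:
  (0,0): 1/1 same-type → satisfied — stop here.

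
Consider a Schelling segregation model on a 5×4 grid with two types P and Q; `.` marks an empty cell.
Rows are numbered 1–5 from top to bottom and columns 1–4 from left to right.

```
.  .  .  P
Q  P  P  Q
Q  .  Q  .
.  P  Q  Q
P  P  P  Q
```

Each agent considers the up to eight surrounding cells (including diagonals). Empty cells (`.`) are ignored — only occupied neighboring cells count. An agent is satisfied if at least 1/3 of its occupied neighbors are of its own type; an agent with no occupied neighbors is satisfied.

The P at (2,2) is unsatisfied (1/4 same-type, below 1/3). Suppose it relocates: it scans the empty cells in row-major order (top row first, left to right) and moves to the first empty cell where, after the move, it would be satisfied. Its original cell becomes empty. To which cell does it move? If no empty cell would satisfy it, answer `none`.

(1,2)

Vacating (2,2). Empty cells in order:
  (1,1): 0/1 same-type → still unsatisfied.
  (1,2): 1/2 same-type → satisfied — stop here.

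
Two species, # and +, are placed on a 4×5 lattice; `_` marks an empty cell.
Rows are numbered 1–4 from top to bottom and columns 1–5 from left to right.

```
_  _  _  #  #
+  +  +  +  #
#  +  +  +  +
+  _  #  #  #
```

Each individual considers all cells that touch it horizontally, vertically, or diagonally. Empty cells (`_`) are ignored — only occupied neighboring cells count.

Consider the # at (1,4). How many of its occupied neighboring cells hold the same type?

Occupied neighbors of (1,4): (1,5)=#, (2,3)=+, (2,4)=+, (2,5)=#.
Same type (#): 2 of 4.

2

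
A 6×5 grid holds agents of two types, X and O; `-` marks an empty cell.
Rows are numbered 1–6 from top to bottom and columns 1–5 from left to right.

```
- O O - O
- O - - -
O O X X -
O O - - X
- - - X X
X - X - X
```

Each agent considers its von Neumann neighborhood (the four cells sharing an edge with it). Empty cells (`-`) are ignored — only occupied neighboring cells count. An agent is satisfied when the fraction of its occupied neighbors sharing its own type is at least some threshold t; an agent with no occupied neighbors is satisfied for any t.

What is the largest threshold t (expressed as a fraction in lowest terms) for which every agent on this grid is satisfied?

1/2

(1,2)O 2/2
(1,3)O 1/1
(1,5)O — no occupied neighbors
(2,2)O 2/2
(3,1)O 2/2
(3,2)O 3/4
(3,3)X 1/2
(3,4)X 1/1
(4,1)O 2/2
(4,2)O 2/2
(4,5)X 1/1
(5,4)X 1/1
(5,5)X 3/3
(6,1)X — no occupied neighbors
(6,3)X — no occupied neighbors
(6,5)X 1/1
The smallest same-type fraction is 1/2 at (3,3), which reduces to 1/2. Any threshold above that leaves this agent unsatisfied.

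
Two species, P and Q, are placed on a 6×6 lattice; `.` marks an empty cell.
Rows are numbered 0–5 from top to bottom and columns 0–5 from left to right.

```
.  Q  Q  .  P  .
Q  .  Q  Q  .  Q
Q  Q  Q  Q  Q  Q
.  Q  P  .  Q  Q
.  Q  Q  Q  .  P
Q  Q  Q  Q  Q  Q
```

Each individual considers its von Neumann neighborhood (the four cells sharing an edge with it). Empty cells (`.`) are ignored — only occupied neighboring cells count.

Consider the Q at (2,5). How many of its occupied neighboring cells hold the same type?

3

Occupied neighbors of (2,5): (1,5)=Q, (3,5)=Q, (2,4)=Q.
Same type (Q): 3 of 3.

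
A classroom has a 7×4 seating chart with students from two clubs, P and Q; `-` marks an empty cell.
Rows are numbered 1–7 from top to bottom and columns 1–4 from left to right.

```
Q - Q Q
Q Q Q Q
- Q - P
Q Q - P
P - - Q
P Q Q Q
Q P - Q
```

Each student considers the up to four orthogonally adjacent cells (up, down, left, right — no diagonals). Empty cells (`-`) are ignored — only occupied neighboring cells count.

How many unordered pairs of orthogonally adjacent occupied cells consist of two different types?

Scan each occupied cell's neighbors to the right and below so each pair is counted once.
Row 1: Q(1,1)–Q(2,1)= Q(1,3)–Q(1,4)= Q(1,3)–Q(2,3)= Q(1,4)–Q(2,4)=  → 0/4 unlike.
Row 2: Q(2,1)–Q(2,2)= Q(2,2)–Q(2,3)= Q(2,2)–Q(3,2)= Q(2,3)–Q(2,4)= Q(2,4)–P(3,4)≠  → 1/5 unlike.
Row 3: Q(3,2)–Q(4,2)= P(3,4)–P(4,4)=  → 0/2 unlike.
Row 4: Q(4,1)–Q(4,2)= Q(4,1)–P(5,1)≠ P(4,4)–Q(5,4)≠  → 2/3 unlike.
Row 5: P(5,1)–P(6,1)= Q(5,4)–Q(6,4)=  → 0/2 unlike.
Row 6: P(6,1)–Q(6,2)≠ P(6,1)–Q(7,1)≠ Q(6,2)–Q(6,3)= Q(6,2)–P(7,2)≠ Q(6,3)–Q(6,4)= Q(6,4)–Q(7,4)=  → 3/6 unlike.
Row 7: Q(7,1)–P(7,2)≠  → 1/1 unlike.
Total adjacent occupied pairs: 23; unlike-type pairs: 7.

7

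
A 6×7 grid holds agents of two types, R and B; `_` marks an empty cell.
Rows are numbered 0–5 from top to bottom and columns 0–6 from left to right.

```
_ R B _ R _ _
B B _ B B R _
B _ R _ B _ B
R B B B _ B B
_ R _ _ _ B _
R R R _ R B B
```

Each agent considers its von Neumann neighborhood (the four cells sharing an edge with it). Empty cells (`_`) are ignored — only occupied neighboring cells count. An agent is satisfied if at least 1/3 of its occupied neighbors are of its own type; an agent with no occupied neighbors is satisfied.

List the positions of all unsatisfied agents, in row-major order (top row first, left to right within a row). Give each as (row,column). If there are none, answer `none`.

(0,1)R 0/2 not
(0,2)B 0/1 not
(0,4)R 0/1 not
(1,0)B 2/2 satisfied
(1,1)B 1/2 satisfied
(1,3)B 1/1 satisfied
(1,4)B 2/4 satisfied
(1,5)R 0/1 not
(2,0)B 1/2 satisfied
(2,2)R 0/1 not
(2,4)B 1/1 satisfied
(2,6)B 1/1 satisfied
(3,0)R 0/2 not
(3,1)B 1/3 satisfied
(3,2)B 2/3 satisfied
(3,3)B 1/1 satisfied
(3,5)B 2/2 satisfied
(3,6)B 2/2 satisfied
(4,1)R 1/2 satisfied
(4,5)B 2/2 satisfied
(5,0)R 1/1 satisfied
(5,1)R 3/3 satisfied
(5,2)R 1/1 satisfied
(5,4)R 0/1 not
(5,5)B 2/3 satisfied
(5,6)B 1/1 satisfied

(0,1), (0,2), (0,4), (1,5), (2,2), (3,0), (5,4)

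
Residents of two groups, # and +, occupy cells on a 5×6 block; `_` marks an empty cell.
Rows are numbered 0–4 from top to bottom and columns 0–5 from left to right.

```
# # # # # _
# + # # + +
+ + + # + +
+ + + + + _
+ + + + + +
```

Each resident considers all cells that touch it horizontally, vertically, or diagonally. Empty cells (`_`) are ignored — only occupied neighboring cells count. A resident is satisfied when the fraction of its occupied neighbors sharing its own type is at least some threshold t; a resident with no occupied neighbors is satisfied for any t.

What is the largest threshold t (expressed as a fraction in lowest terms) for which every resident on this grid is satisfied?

1/4

Row 0: (0,0)# 2/3 · (0,1)# 4/5 · (0,2)# 4/5 · (0,3)# 4/5 · (0,4)# 2/4
Row 1: (1,0)# 2/5 · (1,1)+ 3/8 · (1,2)# 5/8 · (1,3)# 5/8 · (1,4)+ 3/7 · (1,5)+ 3/4
Row 2: (2,0)+ 4/5 · (2,1)+ 6/8 · (2,2)+ 5/8 · (2,3)# 2/8 · (2,4)+ 5/7 · (2,5)+ 4/4
Row 3: (3,0)+ 5/5 · (3,1)+ 8/8 · (3,2)+ 7/8 · (3,3)+ 7/8 · (3,4)+ 6/7
Row 4: (4,0)+ 3/3 · (4,1)+ 5/5 · (4,2)+ 5/5 · (4,3)+ 5/5 · (4,4)+ 4/4 · (4,5)+ 2/2
The smallest same-type fraction is 2/8 at (2,3), which reduces to 1/4. Any threshold above that leaves this resident unsatisfied.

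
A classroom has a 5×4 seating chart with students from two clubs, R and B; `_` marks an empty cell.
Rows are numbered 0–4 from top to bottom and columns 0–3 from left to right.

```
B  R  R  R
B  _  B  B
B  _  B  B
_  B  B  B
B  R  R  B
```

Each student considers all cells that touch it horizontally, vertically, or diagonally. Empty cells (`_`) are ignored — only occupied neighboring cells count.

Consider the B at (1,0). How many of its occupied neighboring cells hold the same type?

2

Occupied neighbors of (1,0): (0,0)=B, (0,1)=R, (2,0)=B.
Same type (B): 2 of 3.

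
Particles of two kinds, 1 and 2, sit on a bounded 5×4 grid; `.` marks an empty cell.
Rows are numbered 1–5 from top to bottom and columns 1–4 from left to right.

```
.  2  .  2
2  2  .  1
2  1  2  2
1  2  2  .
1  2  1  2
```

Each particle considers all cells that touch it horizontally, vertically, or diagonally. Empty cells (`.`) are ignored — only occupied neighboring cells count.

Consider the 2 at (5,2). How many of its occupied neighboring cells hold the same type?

2

Occupied neighbors of (5,2): (4,1)=1, (4,2)=2, (4,3)=2, (5,1)=1, (5,3)=1.
Same type (2): 2 of 5.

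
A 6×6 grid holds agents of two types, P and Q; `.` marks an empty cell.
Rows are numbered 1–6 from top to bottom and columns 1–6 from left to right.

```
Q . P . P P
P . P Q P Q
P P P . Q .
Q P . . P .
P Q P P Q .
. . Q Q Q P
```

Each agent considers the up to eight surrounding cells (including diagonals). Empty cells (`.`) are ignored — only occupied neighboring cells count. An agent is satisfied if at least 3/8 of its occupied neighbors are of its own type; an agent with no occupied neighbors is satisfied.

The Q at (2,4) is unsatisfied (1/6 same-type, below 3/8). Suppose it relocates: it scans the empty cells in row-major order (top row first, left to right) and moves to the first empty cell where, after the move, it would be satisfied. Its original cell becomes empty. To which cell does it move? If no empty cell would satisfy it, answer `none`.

(3,6)

Vacating (2,4). Empty cells in order:
  (1,2): 1/4 same-type → still unsatisfied.
  (1,4): 0/4 same-type → still unsatisfied.
  (2,2): 1/7 same-type → still unsatisfied.
  (3,4): 1/5 same-type → still unsatisfied.
  (3,6): 2/4 same-type → satisfied — stop here.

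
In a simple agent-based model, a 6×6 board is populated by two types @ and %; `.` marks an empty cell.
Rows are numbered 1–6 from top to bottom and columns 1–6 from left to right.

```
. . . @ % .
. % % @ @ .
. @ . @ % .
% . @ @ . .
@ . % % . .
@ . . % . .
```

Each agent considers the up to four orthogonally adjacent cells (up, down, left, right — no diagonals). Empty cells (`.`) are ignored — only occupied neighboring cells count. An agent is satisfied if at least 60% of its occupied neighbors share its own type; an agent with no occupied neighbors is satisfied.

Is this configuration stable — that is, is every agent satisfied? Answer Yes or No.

Row 1: (1,4)@ 1/2 ✗ · (1,5)% 0/2 ✗
Row 2: (2,2)% 1/2 ✗ · (2,3)% 1/2 ✗ · (2,4)@ 3/4 ✓ · (2,5)@ 1/3 ✗
Row 3: (3,2)@ 0/1 ✗ · (3,4)@ 2/3 ✓ · (3,5)% 0/2 ✗
Row 4: (4,1)% 0/1 ✗ · (4,3)@ 1/2 ✗ · (4,4)@ 2/3 ✓
Row 5: (5,1)@ 1/2 ✗ · (5,3)% 1/2 ✗ · (5,4)% 2/3 ✓
Row 6: (6,1)@ 1/1 ✓ · (6,4)% 1/1 ✓
For instance (1,4) has only 1/2 same-type neighbors, below 3/5.

No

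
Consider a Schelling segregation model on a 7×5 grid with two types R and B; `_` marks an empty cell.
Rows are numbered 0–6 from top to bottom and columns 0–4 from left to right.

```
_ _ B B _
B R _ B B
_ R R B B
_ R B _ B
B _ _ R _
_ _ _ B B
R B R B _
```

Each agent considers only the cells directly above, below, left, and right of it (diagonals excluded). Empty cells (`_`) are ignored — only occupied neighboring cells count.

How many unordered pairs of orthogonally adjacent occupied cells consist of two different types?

Scan each occupied cell's neighbors to the right and below so each pair is counted once.
Row 0: B(0,2)–B(0,3)= B(0,3)–B(1,3)=  → 0/2 unlike.
Row 1: B(1,0)–R(1,1)≠ R(1,1)–R(2,1)= B(1,3)–B(1,4)= B(1,3)–B(2,3)= B(1,4)–B(2,4)=  → 1/5 unlike.
Row 2: R(2,1)–R(2,2)= R(2,1)–R(3,1)= R(2,2)–B(2,3)≠ R(2,2)–B(3,2)≠ B(2,3)–B(2,4)= B(2,4)–B(3,4)=  → 2/6 unlike.
Row 3: R(3,1)–B(3,2)≠  → 1/1 unlike.
Row 4: R(4,3)–B(5,3)≠  → 1/1 unlike.
Row 5: B(5,3)–B(5,4)= B(5,3)–B(6,3)=  → 0/2 unlike.
Row 6: R(6,0)–B(6,1)≠ B(6,1)–R(6,2)≠ R(6,2)–B(6,3)≠  → 3/3 unlike.
Total adjacent occupied pairs: 20; unlike-type pairs: 8.

8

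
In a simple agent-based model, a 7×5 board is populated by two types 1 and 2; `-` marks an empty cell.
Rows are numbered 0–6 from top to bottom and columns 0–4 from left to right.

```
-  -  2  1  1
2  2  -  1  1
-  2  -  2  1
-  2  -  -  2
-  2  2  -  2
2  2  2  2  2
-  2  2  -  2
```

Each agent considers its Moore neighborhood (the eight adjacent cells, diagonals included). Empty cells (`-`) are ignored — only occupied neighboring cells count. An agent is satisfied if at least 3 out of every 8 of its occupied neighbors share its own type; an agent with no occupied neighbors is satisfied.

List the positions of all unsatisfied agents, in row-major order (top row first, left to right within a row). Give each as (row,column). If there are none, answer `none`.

(0,2), (2,3)

Row 0: (0,2)2 1/3 unhappy · (0,3)1 3/4 ok · (0,4)1 3/3 ok
Row 1: (1,0)2 2/2 ok · (1,1)2 3/3 ok · (1,3)1 4/6 ok · (1,4)1 4/5 ok
Row 2: (2,1)2 3/3 ok · (2,3)2 1/4 unhappy · (2,4)1 2/4 ok
Row 3: (3,1)2 3/3 ok · (3,4)2 2/3 ok
Row 4: (4,1)2 5/5 ok · (4,2)2 5/5 ok · (4,4)2 3/3 ok
Row 5: (5,0)2 3/3 ok · (5,1)2 6/6 ok · (5,2)2 6/6 ok · (5,3)2 6/6 ok · (5,4)2 3/3 ok
Row 6: (6,1)2 4/4 ok · (6,2)2 4/4 ok · (6,4)2 2/2 ok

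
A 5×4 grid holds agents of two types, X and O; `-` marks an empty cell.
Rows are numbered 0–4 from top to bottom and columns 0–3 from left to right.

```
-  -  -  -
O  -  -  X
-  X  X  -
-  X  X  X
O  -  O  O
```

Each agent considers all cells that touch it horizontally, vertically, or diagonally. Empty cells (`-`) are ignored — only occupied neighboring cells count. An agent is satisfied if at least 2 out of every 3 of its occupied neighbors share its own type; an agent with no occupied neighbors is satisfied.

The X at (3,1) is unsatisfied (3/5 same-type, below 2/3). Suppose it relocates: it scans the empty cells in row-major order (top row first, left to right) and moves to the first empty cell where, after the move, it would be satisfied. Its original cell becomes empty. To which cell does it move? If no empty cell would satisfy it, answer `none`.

Vacating (3,1). Empty cells in order:
  (0,0): 0/1 same-type → still unsatisfied.
  (0,1): 0/1 same-type → still unsatisfied.
  (0,2): 1/1 same-type → satisfied — stop here.

(0,2)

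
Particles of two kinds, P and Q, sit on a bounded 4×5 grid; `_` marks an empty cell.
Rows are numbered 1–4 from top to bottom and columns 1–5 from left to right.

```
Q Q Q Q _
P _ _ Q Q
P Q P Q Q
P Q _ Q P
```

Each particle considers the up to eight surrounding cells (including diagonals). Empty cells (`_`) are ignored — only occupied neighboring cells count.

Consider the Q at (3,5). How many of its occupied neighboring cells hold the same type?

4

Occupied neighbors of (3,5): (2,4)=Q, (2,5)=Q, (3,4)=Q, (4,4)=Q, (4,5)=P.
Same type (Q): 4 of 5.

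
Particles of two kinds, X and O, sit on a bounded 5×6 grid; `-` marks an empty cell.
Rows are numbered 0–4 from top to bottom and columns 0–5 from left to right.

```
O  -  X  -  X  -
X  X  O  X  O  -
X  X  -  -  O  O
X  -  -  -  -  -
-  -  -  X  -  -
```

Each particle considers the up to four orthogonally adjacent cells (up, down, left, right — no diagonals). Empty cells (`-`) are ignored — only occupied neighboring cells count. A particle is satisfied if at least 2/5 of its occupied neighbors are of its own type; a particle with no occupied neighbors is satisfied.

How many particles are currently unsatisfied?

(0,0)O 0/1 unhappy
(0,2)X 0/1 unhappy
(0,4)X 0/1 unhappy
(1,0)X 2/3 ok
(1,1)X 2/3 ok
(1,2)O 0/3 unhappy
(1,3)X 0/2 unhappy
(1,4)O 1/3 unhappy
(2,0)X 3/3 ok
(2,1)X 2/2 ok
(2,4)O 2/2 ok
(2,5)O 1/1 ok
(3,0)X 1/1 ok
(4,3)X 0/0 ok
Unsatisfied: (0,0), (0,2), (0,4), (1,2), (1,3), (1,4) — 6 in total.

6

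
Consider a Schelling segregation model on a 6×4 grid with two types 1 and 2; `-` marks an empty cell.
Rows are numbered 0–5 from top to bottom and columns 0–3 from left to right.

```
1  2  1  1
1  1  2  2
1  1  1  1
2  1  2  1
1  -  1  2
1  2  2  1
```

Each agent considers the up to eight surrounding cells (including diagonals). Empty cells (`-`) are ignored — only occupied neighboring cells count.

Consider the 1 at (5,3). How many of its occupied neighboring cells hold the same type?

1

Occupied neighbors of (5,3): (4,2)=1, (4,3)=2, (5,2)=2.
Same type (1): 1 of 3.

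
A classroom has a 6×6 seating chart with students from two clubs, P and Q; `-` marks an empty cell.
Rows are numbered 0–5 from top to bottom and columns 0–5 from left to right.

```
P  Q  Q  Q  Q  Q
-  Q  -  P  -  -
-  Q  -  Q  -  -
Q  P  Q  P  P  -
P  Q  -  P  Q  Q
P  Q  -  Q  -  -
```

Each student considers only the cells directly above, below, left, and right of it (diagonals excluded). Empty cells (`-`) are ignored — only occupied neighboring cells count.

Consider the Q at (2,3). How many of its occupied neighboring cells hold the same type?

Occupied neighbors of (2,3): (1,3)=P, (3,3)=P.
Same type (Q): 0 of 2.

0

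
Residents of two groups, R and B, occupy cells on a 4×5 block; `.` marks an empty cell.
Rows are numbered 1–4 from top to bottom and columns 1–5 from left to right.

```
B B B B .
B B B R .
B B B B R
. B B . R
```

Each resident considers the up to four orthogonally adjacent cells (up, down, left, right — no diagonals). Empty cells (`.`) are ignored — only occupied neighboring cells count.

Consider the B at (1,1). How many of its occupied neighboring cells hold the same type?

2

Occupied neighbors of (1,1): (2,1)=B, (1,2)=B.
Same type (B): 2 of 2.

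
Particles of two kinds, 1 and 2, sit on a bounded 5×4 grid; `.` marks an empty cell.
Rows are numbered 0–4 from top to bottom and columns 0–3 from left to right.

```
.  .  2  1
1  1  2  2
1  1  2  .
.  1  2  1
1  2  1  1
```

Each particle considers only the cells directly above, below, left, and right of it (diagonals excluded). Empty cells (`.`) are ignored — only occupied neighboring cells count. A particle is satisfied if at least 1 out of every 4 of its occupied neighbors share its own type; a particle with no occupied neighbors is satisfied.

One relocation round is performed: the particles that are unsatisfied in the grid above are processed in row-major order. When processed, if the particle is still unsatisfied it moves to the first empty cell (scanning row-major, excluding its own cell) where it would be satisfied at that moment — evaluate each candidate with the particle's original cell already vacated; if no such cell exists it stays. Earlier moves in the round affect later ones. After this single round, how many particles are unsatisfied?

Initially unsatisfied (in order): (0,3), (4,0), (4,1).
  (0,3) → (0,0).
  (4,0) → (0,1).
  (4,1) → (0,3).
Resulting grid:
1 1 2 2
1 1 2 2
1 1 2 .
. 1 2 1
. . 1 1
All satisfied now.

0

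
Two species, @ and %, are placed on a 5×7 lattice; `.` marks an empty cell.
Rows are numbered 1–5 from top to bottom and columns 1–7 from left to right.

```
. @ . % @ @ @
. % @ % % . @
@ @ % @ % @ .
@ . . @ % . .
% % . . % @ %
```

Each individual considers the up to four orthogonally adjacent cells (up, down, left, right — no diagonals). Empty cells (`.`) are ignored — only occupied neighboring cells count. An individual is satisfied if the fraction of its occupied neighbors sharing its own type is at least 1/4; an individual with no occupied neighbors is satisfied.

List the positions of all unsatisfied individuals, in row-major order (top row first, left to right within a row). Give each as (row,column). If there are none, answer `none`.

(1,2), (2,2), (2,3), (3,3), (3,6), (5,6), (5,7)

(1,2)@ 0/1 not
(1,4)% 1/2 satisfied
(1,5)@ 1/3 satisfied
(1,6)@ 2/2 satisfied
(1,7)@ 2/2 satisfied
(2,2)% 0/3 not
(2,3)@ 0/3 not
(2,4)% 2/4 satisfied
(2,5)% 2/3 satisfied
(2,7)@ 1/1 satisfied
(3,1)@ 2/2 satisfied
(3,2)@ 1/3 satisfied
(3,3)% 0/3 not
(3,4)@ 1/4 satisfied
(3,5)% 2/4 satisfied
(3,6)@ 0/1 not
(4,1)@ 1/2 satisfied
(4,4)@ 1/2 satisfied
(4,5)% 2/3 satisfied
(5,1)% 1/2 satisfied
(5,2)% 1/1 satisfied
(5,5)% 1/2 satisfied
(5,6)@ 0/2 not
(5,7)% 0/1 not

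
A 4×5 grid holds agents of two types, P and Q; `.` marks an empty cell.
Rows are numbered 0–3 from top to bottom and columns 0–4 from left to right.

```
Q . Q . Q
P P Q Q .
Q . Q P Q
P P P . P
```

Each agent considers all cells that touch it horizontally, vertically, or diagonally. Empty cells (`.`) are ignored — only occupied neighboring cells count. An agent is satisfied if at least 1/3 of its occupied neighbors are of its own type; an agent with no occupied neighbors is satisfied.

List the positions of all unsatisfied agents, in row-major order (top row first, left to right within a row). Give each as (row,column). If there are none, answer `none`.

(0,0), (1,1), (2,0)

Row 0: (0,0)Q 0/2 unhappy · (0,2)Q 2/3 ok · (0,4)Q 1/1 ok
Row 1: (1,0)P 1/3 ok · (1,1)P 1/6 unhappy · (1,2)Q 3/5 ok · (1,3)Q 5/6 ok
Row 2: (2,0)Q 0/4 unhappy · (2,2)Q 2/6 ok · (2,3)P 2/6 ok · (2,4)Q 1/3 ok
Row 3: (3,0)P 1/2 ok · (3,1)P 2/4 ok · (3,2)P 2/3 ok · (3,4)P 1/2 ok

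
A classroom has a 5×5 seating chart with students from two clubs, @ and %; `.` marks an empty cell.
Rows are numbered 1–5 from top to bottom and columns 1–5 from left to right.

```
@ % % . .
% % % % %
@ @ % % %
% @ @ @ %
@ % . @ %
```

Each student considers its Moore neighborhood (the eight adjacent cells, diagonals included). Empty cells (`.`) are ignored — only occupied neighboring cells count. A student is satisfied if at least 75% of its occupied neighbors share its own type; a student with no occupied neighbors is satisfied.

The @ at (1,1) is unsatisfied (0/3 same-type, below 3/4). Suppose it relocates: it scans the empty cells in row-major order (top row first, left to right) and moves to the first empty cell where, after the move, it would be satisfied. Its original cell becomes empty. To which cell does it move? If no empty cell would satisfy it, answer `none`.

(5,3)

Vacating (1,1). Empty cells in order:
  (1,4): 0/4 same-type → still unsatisfied.
  (1,5): 0/2 same-type → still unsatisfied.
  (5,3): 4/5 same-type → satisfied — stop here.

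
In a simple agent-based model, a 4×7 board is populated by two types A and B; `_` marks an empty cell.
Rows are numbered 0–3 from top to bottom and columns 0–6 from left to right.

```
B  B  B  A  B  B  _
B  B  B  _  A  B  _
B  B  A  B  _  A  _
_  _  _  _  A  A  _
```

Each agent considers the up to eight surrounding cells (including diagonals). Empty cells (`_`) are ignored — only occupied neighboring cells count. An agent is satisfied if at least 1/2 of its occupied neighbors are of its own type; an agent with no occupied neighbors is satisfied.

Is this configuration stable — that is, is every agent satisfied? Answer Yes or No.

No

(0,0)B 3/3 satisfied
(0,1)B 5/5 satisfied
(0,2)B 3/4 satisfied
(0,3)A 1/4 not
(0,4)B 2/4 satisfied
(0,5)B 2/3 satisfied
(1,0)B 5/5 satisfied
(1,1)B 7/8 satisfied
(1,2)B 5/7 satisfied
(1,4)A 2/6 not
(1,5)B 2/4 satisfied
(2,0)B 3/3 satisfied
(2,1)B 4/5 satisfied
(2,2)A 0/4 not
(2,3)B 1/4 not
(2,5)A 3/4 satisfied
(3,4)A 2/3 satisfied
(3,5)A 2/2 satisfied
For instance (0,3) has only 1/4 same-type neighbors, below 1/2.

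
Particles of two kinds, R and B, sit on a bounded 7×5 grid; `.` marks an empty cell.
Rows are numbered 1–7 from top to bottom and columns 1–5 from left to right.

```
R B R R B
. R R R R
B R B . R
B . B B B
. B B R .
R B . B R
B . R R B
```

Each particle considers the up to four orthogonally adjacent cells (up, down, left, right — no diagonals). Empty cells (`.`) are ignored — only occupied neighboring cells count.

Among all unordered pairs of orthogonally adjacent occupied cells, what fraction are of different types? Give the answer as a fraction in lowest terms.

Scan each occupied cell's neighbors to the right and below so each pair is counted once.
From row 1: 5 unlike of 8 pairs (running 5/8).
From row 2: 1 unlike of 6 pairs (running 6/14).
From row 3: 3 unlike of 5 pairs (running 9/19).
From row 4: 1 unlike of 4 pairs (running 10/23).
From row 5: 2 unlike of 4 pairs (running 12/27).
From row 6: 5 unlike of 5 pairs (running 17/32).
From row 7: 1 unlike of 2 pairs (running 18/34).
Total adjacent occupied pairs: 34; unlike-type pairs: 18.
18/34 reduces to 9/17.

9/17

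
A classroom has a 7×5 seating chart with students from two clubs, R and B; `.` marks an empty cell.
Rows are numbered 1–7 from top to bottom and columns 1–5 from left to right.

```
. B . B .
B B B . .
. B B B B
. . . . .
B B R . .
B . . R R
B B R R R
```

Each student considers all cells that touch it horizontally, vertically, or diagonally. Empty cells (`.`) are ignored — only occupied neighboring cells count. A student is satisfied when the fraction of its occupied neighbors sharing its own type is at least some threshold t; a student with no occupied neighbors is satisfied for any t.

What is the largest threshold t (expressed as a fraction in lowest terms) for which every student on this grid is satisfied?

1/2

(1,2)B 3/3
(1,4)B 1/1
(2,1)B 3/3
(2,2)B 5/5
(2,3)B 6/6
(3,2)B 4/4
(3,3)B 4/4
(3,4)B 3/3
(3,5)B 1/1
(5,1)B 2/2
(5,2)B 2/3
(5,3)R 1/2
(6,1)B 4/4
(6,4)R 5/5
(6,5)R 3/3
(7,1)B 2/2
(7,2)B 2/3
(7,3)R 2/3
(7,4)R 4/4
(7,5)R 3/3
The smallest same-type fraction is 1/2 at (5,3), which reduces to 1/2. Any threshold above that leaves this student unsatisfied.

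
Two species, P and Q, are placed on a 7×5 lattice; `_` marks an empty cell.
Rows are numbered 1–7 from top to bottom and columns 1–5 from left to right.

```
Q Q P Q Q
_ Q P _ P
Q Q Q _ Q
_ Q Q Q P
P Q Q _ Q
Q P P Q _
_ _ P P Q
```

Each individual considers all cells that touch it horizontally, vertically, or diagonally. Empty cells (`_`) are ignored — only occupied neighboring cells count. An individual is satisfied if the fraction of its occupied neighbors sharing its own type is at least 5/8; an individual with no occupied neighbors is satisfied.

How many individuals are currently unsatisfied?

16

(1,1)Q 2/2 ✓
(1,2)Q 2/4 ✗
(1,3)P 1/4 ✗
(1,4)Q 1/4 ✗
(1,5)Q 1/2 ✗
(2,2)Q 5/7 ✓
(2,3)P 1/6 ✗
(2,5)P 0/3 ✗
(3,1)Q 3/3 ✓
(3,2)Q 5/6 ✓
(3,3)Q 5/6 ✓
(3,5)Q 1/3 ✗
(4,2)Q 6/7 ✓
(4,3)Q 6/6 ✓
(4,4)Q 5/6 ✓
(4,5)P 0/3 ✗
(5,1)P 1/4 ✗
(5,2)Q 4/7 ✗
(5,3)Q 5/7 ✓
(5,5)Q 2/3 ✓
(6,1)Q 1/3 ✗
(6,2)P 3/6 ✗
(6,3)P 3/6 ✗
(6,4)Q 3/6 ✗
(7,3)P 3/4 ✓
(7,4)P 2/4 ✗
(7,5)Q 1/2 ✗
Unsatisfied: (1,2), (1,3), (1,4), (1,5), (2,3), (2,5), (3,5), (4,5), (5,1), (5,2), (6,1), (6,2), (6,3), (6,4), (7,4), (7,5) — 16 in total.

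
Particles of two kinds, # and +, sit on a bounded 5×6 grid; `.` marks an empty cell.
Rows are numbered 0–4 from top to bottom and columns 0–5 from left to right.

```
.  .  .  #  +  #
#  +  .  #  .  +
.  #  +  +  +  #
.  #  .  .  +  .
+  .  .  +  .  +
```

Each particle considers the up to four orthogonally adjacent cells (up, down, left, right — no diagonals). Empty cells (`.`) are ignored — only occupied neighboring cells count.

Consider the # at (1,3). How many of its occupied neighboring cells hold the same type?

Occupied neighbors of (1,3): (0,3)=#, (2,3)=+.
Same type (#): 1 of 2.

1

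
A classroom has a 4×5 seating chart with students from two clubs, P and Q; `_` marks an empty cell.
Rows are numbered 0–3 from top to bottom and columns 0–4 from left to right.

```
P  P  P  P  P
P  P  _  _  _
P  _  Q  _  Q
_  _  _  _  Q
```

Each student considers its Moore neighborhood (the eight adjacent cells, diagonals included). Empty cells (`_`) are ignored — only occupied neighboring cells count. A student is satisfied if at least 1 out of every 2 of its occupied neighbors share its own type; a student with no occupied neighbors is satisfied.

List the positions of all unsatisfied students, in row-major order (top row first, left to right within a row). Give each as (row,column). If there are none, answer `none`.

(0,0)P 3/3 ok
(0,1)P 4/4 ok
(0,2)P 3/3 ok
(0,3)P 2/2 ok
(0,4)P 1/1 ok
(1,0)P 4/4 ok
(1,1)P 5/6 ok
(2,0)P 2/2 ok
(2,2)Q 0/1 unhappy
(2,4)Q 1/1 ok
(3,4)Q 1/1 ok

(2,2)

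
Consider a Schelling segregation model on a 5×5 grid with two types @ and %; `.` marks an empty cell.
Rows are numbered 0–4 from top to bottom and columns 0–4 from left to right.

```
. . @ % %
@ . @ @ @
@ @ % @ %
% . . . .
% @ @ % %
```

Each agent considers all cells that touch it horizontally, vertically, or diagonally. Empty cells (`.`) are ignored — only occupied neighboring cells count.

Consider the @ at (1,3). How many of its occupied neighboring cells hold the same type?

Occupied neighbors of (1,3): (0,2)=@, (0,3)=%, (0,4)=%, (1,2)=@, (1,4)=@, (2,2)=%, (2,3)=@, (2,4)=%.
Same type (@): 4 of 8.

4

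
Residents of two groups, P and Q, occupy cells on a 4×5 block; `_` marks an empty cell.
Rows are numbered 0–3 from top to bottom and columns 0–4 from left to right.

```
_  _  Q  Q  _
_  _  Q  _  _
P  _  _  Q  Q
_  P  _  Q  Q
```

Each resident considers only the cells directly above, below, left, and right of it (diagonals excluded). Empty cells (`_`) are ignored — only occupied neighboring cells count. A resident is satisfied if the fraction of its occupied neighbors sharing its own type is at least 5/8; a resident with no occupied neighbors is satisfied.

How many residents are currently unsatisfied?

Row 0: (0,2)Q 2/2 ✓ · (0,3)Q 1/1 ✓
Row 1: (1,2)Q 1/1 ✓
Row 2: (2,0)P 0/0 ✓ · (2,3)Q 2/2 ✓ · (2,4)Q 2/2 ✓
Row 3: (3,1)P 0/0 ✓ · (3,3)Q 2/2 ✓ · (3,4)Q 2/2 ✓
Every one meets the threshold.

0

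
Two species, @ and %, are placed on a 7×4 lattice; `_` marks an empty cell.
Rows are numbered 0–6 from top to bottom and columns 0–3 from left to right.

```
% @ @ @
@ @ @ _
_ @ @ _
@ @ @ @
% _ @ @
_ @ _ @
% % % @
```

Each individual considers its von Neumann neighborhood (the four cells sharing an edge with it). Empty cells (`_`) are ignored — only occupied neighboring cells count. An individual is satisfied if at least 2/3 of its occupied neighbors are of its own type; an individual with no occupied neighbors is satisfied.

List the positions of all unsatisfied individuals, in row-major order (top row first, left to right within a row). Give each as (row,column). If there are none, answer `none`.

(0,0)% 0/2 ✗
(0,1)@ 2/3 ✓
(0,2)@ 3/3 ✓
(0,3)@ 1/1 ✓
(1,0)@ 1/2 ✗
(1,1)@ 4/4 ✓
(1,2)@ 3/3 ✓
(2,1)@ 3/3 ✓
(2,2)@ 3/3 ✓
(3,0)@ 1/2 ✗
(3,1)@ 3/3 ✓
(3,2)@ 4/4 ✓
(3,3)@ 2/2 ✓
(4,0)% 0/1 ✗
(4,2)@ 2/2 ✓
(4,3)@ 3/3 ✓
(5,1)@ 0/1 ✗
(5,3)@ 2/2 ✓
(6,0)% 1/1 ✓
(6,1)% 2/3 ✓
(6,2)% 1/2 ✗
(6,3)@ 1/2 ✗

(0,0), (1,0), (3,0), (4,0), (5,1), (6,2), (6,3)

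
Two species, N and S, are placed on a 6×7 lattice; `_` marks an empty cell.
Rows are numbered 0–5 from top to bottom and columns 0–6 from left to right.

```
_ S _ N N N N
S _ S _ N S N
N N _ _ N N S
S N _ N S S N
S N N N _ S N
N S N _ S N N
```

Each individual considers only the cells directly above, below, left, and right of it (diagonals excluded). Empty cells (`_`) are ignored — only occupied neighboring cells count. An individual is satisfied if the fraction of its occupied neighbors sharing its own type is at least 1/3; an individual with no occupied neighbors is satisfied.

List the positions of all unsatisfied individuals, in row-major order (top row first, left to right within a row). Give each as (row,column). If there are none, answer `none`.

(1,0), (1,5), (2,5), (2,6), (5,0), (5,1), (5,4)

(0,1)S 0/0 ✓
(0,3)N 1/1 ✓
(0,4)N 3/3 ✓
(0,5)N 2/3 ✓
(0,6)N 2/2 ✓
(1,0)S 0/1 ✗
(1,2)S 0/0 ✓
(1,4)N 2/3 ✓
(1,5)S 0/4 ✗
(1,6)N 1/3 ✓
(2,0)N 1/3 ✓
(2,1)N 2/2 ✓
(2,4)N 2/3 ✓
(2,5)N 1/4 ✗
(2,6)S 0/3 ✗
(3,0)S 1/3 ✓
(3,1)N 2/3 ✓
(3,3)N 1/2 ✓
(3,4)S 1/3 ✓
(3,5)S 2/4 ✓
(3,6)N 1/3 ✓
(4,0)S 1/3 ✓
(4,1)N 2/4 ✓
(4,2)N 3/3 ✓
(4,3)N 2/2 ✓
(4,5)S 1/3 ✓
(4,6)N 2/3 ✓
(5,0)N 0/2 ✗
(5,1)S 0/3 ✗
(5,2)N 1/2 ✓
(5,4)S 0/1 ✗
(5,5)N 1/3 ✓
(5,6)N 2/2 ✓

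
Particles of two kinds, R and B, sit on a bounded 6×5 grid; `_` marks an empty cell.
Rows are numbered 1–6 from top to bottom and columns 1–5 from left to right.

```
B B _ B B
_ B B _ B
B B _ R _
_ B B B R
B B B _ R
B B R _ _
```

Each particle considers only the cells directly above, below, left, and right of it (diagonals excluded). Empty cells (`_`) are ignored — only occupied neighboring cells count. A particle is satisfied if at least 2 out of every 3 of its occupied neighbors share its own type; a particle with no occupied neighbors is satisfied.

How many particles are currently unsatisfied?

4

Row 1: (1,1)B 1/1 ✓ · (1,2)B 2/2 ✓ · (1,4)B 1/1 ✓ · (1,5)B 2/2 ✓
Row 2: (2,2)B 3/3 ✓ · (2,3)B 1/1 ✓ · (2,5)B 1/1 ✓
Row 3: (3,1)B 1/1 ✓ · (3,2)B 3/3 ✓ · (3,4)R 0/1 ✗
Row 4: (4,2)B 3/3 ✓ · (4,3)B 3/3 ✓ · (4,4)B 1/3 ✗ · (4,5)R 1/2 ✗
Row 5: (5,1)B 2/2 ✓ · (5,2)B 4/4 ✓ · (5,3)B 2/3 ✓ · (5,5)R 1/1 ✓
Row 6: (6,1)B 2/2 ✓ · (6,2)B 2/3 ✓ · (6,3)R 0/2 ✗
Unsatisfied: (3,4), (4,4), (4,5), (6,3) — 4 in total.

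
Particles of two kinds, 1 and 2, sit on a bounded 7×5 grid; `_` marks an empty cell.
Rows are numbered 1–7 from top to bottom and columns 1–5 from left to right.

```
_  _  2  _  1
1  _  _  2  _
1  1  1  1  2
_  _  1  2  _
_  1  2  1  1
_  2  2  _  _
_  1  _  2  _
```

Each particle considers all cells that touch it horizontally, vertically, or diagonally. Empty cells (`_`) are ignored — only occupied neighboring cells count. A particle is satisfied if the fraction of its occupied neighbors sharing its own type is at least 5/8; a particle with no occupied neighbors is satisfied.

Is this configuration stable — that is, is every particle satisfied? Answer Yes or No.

(1,3)2 1/1 satisfied
(1,5)1 0/1 not
(2,1)1 2/2 satisfied
(2,4)2 2/5 not
(3,1)1 2/2 satisfied
(3,2)1 4/4 satisfied
(3,3)1 3/5 not
(3,4)1 2/5 not
(3,5)2 2/3 satisfied
(4,3)1 5/7 satisfied
(4,4)2 2/7 not
(5,2)1 1/4 not
(5,3)2 3/6 not
(5,4)1 2/5 not
(5,5)1 1/2 not
(6,2)2 2/4 not
(6,3)2 3/6 not
(7,2)1 0/2 not
(7,4)2 1/1 satisfied
For instance (1,5) has only 0/1 same-type neighbors, below 5/8.

No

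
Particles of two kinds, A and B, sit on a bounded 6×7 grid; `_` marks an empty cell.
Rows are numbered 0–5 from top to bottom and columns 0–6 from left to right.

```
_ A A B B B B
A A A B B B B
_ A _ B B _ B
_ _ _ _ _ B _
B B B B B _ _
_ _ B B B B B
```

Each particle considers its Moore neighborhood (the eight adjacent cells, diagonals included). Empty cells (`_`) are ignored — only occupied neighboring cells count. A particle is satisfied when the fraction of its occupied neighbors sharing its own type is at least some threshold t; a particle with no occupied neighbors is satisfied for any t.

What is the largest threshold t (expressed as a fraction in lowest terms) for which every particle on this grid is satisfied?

(0,1)A 4/4
(0,2)A 3/5
(0,3)B 3/5
(0,4)B 5/5
(0,5)B 5/5
(0,6)B 3/3
(1,0)A 3/3
(1,1)A 5/5
(1,2)A 4/7
(1,3)B 5/7
(1,4)B 7/7
(1,5)B 7/7
(1,6)B 4/4
(2,1)A 3/3
(2,3)B 3/4
(2,4)B 5/5
(2,6)B 3/3
(3,5)B 3/3
(4,0)B 1/1
(4,1)B 3/3
(4,2)B 4/4
(4,3)B 5/5
(4,4)B 5/5
(5,2)B 4/4
(5,3)B 5/5
(5,4)B 4/4
(5,5)B 3/3
(5,6)B 1/1
The smallest same-type fraction is 4/7 at (1,2), which reduces to 4/7. Any threshold above that leaves this particle unsatisfied.

4/7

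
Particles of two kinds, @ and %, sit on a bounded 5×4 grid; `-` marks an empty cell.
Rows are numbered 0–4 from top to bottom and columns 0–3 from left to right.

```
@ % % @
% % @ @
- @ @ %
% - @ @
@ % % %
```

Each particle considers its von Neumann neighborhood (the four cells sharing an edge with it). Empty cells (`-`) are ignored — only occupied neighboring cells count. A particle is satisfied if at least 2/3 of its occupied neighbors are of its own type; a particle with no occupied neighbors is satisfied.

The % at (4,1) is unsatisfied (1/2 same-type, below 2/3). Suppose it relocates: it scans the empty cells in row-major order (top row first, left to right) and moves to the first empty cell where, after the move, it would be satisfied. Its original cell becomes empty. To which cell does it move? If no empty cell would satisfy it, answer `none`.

Vacating (4,1). Empty cells in order:
  (2,0): 2/3 same-type → satisfied — stop here.

(2,0)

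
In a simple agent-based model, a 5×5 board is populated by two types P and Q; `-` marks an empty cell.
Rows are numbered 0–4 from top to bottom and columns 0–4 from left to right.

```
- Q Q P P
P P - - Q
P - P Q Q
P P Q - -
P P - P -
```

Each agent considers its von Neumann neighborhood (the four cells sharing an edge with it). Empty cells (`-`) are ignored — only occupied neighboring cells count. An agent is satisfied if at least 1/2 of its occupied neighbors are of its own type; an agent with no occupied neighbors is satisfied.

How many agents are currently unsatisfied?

Row 0: (0,1)Q 1/2 ok · (0,2)Q 1/2 ok · (0,3)P 1/2 ok · (0,4)P 1/2 ok
Row 1: (1,0)P 2/2 ok · (1,1)P 1/2 ok · (1,4)Q 1/2 ok
Row 2: (2,0)P 2/2 ok · (2,2)P 0/2 unhappy · (2,3)Q 1/2 ok · (2,4)Q 2/2 ok
Row 3: (3,0)P 3/3 ok · (3,1)P 2/3 ok · (3,2)Q 0/2 unhappy
Row 4: (4,0)P 2/2 ok · (4,1)P 2/2 ok · (4,3)P 0/0 ok
Unsatisfied: (2,2), (3,2) — 2 in total.

2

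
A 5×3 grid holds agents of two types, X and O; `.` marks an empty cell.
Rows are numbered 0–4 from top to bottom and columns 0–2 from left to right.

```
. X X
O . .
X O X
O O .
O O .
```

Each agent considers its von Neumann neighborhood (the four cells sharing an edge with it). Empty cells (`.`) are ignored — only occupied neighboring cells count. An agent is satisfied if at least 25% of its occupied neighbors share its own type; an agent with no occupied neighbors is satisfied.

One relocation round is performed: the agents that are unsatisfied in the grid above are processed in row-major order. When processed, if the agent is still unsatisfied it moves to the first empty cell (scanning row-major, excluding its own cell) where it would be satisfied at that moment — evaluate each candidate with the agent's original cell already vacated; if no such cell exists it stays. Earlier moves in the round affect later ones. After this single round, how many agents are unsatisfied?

Initially unsatisfied (in order): (1,0), (2,0), (2,2).
  (1,0) → (1,1).
  (2,0) → (0,0).
  (2,2) → (1,0).
Resulting grid:
X X X
X O .
. O .
O O .
O O .
All satisfied now.

0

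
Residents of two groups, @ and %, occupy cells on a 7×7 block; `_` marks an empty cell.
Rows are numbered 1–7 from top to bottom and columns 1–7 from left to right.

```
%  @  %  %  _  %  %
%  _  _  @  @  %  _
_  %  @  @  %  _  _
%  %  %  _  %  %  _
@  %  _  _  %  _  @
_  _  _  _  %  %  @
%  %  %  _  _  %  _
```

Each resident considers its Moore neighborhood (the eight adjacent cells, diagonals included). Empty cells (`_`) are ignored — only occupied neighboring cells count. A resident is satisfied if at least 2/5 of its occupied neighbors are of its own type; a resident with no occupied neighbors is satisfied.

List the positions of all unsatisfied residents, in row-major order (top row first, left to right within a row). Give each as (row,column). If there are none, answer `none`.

(1,1)% 1/2 ✓
(1,2)@ 0/3 ✗
(1,3)% 1/3 ✗
(1,4)% 1/3 ✗
(1,6)% 2/3 ✓
(1,7)% 2/2 ✓
(2,1)% 2/3 ✓
(2,4)@ 3/6 ✓
(2,5)@ 2/6 ✗
(2,6)% 3/4 ✓
(3,2)% 4/5 ✓
(3,3)@ 2/5 ✓
(3,4)@ 3/6 ✓
(3,5)% 3/6 ✓
(4,1)% 3/4 ✓
(4,2)% 4/6 ✓
(4,3)% 3/5 ✓
(4,5)% 3/4 ✓
(4,6)% 3/4 ✓
(5,1)@ 0/3 ✗
(5,2)% 3/4 ✓
(5,5)% 4/4 ✓
(5,7)@ 1/3 ✗
(6,5)% 3/3 ✓
(6,6)% 3/5 ✓
(6,7)@ 1/3 ✗
(7,1)% 1/1 ✓
(7,2)% 2/2 ✓
(7,3)% 1/1 ✓
(7,6)% 2/3 ✓

(1,2), (1,3), (1,4), (2,5), (5,1), (5,7), (6,7)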